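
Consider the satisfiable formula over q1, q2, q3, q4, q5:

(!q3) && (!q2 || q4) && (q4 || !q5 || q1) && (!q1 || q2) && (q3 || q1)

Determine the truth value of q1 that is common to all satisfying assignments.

True

Suppose q1 = false.
The clause (!q3) is unit, so q3 = false.
Now (q3) is unsatisfied and unit — conflict.
So every satisfying assignment has q1 = True.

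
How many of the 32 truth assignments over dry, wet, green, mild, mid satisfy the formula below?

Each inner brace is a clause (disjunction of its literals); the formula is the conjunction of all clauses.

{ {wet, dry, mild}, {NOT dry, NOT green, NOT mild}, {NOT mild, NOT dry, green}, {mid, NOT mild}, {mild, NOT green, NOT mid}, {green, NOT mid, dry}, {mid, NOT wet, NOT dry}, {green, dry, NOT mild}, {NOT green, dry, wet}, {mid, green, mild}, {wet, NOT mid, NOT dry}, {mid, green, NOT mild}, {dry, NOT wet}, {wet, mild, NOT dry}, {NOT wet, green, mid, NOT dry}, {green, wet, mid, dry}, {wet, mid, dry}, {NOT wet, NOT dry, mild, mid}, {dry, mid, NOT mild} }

1

There are 2^5 = 32 truth assignments over (dry, wet, green, mild, mid).
Split on dry. With dry = true, the clauses containing dry are satisfied and NOT dry drops from the rest; 1 of the 2^4 = 16 assignments to the other variables satisfy what remains.
With dry = false, by the same count on the reduced clause set, 0 assignments work.
(One model: dry=T, wet=T, green=F, mild=F, mid=T.)
Total: 1 + 0 = 1.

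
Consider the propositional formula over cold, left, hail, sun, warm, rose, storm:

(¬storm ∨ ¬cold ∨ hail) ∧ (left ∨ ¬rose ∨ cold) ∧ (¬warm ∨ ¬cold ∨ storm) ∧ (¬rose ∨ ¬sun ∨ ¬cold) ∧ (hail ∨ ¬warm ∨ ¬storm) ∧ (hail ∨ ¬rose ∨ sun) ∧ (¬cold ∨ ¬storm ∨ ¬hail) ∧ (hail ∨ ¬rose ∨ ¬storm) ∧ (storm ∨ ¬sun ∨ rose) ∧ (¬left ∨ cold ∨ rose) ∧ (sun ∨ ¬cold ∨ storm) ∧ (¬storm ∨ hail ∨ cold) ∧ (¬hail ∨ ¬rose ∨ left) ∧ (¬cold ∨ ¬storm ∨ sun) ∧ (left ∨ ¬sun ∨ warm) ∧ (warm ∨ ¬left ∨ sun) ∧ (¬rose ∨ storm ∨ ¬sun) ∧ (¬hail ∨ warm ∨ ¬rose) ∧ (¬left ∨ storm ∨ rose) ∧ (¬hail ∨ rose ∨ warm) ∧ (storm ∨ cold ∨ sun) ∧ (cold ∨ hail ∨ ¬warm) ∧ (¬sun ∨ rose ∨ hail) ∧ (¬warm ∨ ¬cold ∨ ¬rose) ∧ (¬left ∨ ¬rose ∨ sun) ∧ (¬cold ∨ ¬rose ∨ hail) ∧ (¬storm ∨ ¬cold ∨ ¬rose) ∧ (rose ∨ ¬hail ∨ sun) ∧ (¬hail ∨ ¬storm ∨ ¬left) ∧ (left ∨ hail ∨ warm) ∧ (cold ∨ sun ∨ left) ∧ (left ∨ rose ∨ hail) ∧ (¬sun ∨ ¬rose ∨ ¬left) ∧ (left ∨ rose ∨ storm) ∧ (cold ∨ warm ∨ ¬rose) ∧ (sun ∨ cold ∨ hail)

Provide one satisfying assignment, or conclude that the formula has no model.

cold ↦ False,  left ↦ False,  hail ↦ True,  sun ↦ True,  warm ↦ True,  rose ↦ False,  storm ↦ True

Try storm = True.
Try cold = False.
Unit clause (hail) forces hail = True.
Unit clause (¬left) forces left = False.
Unit clause (¬rose) forces rose = False.
Unit clause (warm) forces warm = True.
Unit clause (sun) forces sun = True.
All clauses are satisfied.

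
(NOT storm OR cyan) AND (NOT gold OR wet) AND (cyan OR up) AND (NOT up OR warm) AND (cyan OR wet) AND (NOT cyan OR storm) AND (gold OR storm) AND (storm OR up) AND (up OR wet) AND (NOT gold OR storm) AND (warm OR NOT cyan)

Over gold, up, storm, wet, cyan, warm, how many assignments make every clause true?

5

There are 2^6 = 64 truth assignments over (gold, up, storm, wet, cyan, warm).
Split on warm. With warm = true, the clauses containing warm are satisfied and NOT warm drops from the rest; 5 of the 2^5 = 32 assignments to the other variables satisfy what remains.
With warm = false, by the same count on the reduced clause set, 0 assignments work.
(One model: gold=F, up=F, storm=T, wet=T, cyan=T, warm=T.)
Total: 5 + 0 = 5.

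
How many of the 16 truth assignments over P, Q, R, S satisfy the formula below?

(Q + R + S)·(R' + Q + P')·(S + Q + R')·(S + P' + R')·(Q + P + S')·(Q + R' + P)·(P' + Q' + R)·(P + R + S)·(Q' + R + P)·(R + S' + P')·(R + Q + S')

There are 2^4 = 16 truth assignments over (P, Q, R, S).
Check each against the 11 clauses (columns in the order P, Q, R, S):
  F F F F  ✗ fails (Q + R + S)
  F F F T  ✗ fails (Q + P + S')
  F F T F  ✗ fails (S + Q + R')
  F F T T  ✗ fails (Q + P + S')
  F T F F  ✗ fails (P + R + S)
  F T F T  ✗ fails (Q' + R + P)
  F T T F  ✓ satisfies all
  F T T T  ✓ satisfies all
  T F F F  ✗ fails (Q + R + S)
  T F F T  ✗ fails (R + S' + P')
  T F T F  ✗ fails (R' + Q + P')
  T F T T  ✗ fails (R' + Q + P')
  T T F F  ✗ fails (P' + Q' + R)
  T T F T  ✗ fails (P' + Q' + R)
  T T T F  ✗ fails (S + P' + R')
  T T T T  ✓ satisfies all
3 of the 16 rows are models.

3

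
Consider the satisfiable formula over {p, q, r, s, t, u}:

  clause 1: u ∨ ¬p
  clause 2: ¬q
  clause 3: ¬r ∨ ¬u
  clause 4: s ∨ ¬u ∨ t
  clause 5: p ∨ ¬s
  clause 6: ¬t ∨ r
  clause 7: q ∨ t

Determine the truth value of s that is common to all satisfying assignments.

Suppose s = True.
Unit clause (¬q) forces q = False.
Unit clause (p) forces p = True.
Unit clause (u) forces u = True.
Unit clause (¬r) forces r = False.
Unit clause (¬t) forces t = False.
But (t) is also a unit clause — contradiction.
So every satisfying assignment has s = False.

False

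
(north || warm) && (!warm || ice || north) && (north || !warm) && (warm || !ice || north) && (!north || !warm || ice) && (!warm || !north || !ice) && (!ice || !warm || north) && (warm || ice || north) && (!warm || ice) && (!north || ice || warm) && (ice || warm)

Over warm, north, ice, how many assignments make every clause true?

1

There are 2^3 = 8 truth assignments over (warm, north, ice).
Split on warm. With warm = true, the clauses containing warm are satisfied and !warm drops from the rest; 0 of the 2^2 = 4 assignments to the other variables satisfy what remains.
With warm = false, by the same count on the reduced clause set, 1 assignment works.
(One model: warm=F, north=T, ice=T.)
Total: 0 + 1 = 1.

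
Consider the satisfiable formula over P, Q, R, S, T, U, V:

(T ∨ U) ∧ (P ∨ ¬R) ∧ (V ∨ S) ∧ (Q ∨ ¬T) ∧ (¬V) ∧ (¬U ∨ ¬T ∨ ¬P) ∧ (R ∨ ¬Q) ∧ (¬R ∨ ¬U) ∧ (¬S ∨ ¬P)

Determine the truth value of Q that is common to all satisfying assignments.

Suppose Q = True.
(¬V) alone gives V = False.
(S) alone gives S = True.
(R) alone gives R = True.
(P) alone gives P = True.
But (¬P) is also a unit clause — contradiction.
So every satisfying assignment has Q = False.

False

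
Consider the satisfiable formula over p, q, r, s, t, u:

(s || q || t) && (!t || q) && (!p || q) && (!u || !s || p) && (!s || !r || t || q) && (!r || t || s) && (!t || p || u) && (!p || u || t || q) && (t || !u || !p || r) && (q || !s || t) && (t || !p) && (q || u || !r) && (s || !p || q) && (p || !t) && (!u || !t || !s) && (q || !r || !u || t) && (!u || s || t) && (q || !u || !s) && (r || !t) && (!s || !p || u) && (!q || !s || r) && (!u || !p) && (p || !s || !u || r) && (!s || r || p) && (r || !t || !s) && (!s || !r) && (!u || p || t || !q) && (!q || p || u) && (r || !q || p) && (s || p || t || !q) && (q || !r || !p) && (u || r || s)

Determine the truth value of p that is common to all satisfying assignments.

Suppose p = false.
Unit clause (!t) forces t = false.
Try s = true.
Unit clause (!u) forces u = false.
Unit clause (q) forces q = true.
But (!q) is also a unit clause — contradiction.
So s must be the other value — set s = false.
Unit clause (q) forces q = true.
But (!q) is also a unit clause — contradiction.
Both values of s lead to a conflict.
So every satisfying assignment has p = True.

True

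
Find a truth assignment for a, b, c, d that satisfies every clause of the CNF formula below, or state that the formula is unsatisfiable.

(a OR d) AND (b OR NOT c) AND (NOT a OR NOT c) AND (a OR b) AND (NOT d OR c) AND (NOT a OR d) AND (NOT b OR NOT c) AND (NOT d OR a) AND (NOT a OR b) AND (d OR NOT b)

UNSATISFIABLE

Try a = true.
From the singleton clause (NOT c), c = false.
From the singleton clause (NOT d), d = false.
But (d) is also a unit clause — contradiction.
Undo a and try a = false.
From the singleton clause (d), d = true.
But (NOT d) is also a unit clause — contradiction.
Either choice for a ends in contradiction.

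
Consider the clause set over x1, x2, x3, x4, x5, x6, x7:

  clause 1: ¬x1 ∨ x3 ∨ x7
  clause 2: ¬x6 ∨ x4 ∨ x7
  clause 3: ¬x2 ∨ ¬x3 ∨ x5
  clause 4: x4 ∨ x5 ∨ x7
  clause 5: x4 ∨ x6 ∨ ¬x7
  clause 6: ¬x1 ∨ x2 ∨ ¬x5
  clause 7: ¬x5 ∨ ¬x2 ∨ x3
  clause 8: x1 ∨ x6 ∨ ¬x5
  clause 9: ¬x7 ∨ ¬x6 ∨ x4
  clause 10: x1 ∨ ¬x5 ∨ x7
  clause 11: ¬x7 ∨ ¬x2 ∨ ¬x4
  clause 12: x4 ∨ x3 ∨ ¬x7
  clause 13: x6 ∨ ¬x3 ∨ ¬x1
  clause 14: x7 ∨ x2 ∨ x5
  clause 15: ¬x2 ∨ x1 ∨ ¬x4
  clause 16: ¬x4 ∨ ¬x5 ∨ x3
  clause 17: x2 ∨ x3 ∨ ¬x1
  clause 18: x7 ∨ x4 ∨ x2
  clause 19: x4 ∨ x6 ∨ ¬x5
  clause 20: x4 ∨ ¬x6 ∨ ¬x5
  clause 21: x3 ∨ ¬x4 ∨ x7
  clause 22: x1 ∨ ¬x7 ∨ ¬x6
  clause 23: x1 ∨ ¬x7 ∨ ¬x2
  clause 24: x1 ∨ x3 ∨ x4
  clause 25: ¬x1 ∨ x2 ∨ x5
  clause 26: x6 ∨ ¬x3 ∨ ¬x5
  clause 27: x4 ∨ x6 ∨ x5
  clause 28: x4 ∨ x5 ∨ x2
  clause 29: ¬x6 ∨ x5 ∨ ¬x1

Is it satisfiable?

Try x1 = False.
Try x6 = False.
Unit clause (¬x5) forces x5 = False.
Unit clause (x4) forces x4 = True.
Unit clause (¬x2) forces x2 = False.
Unit clause (x7) forces x7 = True.
No clause remains; x3 is free.
A satisfying assignment: x1=False, x2=False, x3=False, x4=True, x5=False, x6=False, x7=True.

Yes, satisfiable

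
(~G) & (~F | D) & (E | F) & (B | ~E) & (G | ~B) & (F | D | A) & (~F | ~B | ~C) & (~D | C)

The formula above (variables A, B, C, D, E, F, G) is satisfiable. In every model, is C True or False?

True

Suppose C = 0.
From the singleton clause (~G), G = 0.
From the singleton clause (~B), B = 0.
From the singleton clause (~E), E = 0.
From the singleton clause (F), F = 1.
From the singleton clause (D), D = 1.
That conflicts with the unit clause (~D).
So every satisfying assignment has C = True.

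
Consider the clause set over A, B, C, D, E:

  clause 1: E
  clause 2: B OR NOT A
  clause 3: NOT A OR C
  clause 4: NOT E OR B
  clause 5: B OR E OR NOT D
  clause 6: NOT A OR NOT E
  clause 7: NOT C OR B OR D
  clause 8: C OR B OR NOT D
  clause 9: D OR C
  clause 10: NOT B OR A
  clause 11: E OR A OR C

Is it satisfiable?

(E) alone gives E = true.
(B) alone gives B = true.
(NOT A) alone gives A = false.
Now (A) is unsatisfied and unit — conflict.
No assignment satisfies every clause.

Unsatisfiable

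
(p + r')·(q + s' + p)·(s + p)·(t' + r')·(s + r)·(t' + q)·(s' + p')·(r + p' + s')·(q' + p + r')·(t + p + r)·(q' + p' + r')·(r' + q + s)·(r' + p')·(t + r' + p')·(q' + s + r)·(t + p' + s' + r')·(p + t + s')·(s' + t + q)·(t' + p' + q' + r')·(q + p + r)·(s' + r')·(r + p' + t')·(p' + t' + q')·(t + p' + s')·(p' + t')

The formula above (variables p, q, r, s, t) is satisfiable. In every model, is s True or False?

True

Suppose s = 0.
The clause (p) is unit, so p = 1.
The clause (r) is unit, so r = 1.
That conflicts with the unit clause (r').
So every satisfying assignment has s = True.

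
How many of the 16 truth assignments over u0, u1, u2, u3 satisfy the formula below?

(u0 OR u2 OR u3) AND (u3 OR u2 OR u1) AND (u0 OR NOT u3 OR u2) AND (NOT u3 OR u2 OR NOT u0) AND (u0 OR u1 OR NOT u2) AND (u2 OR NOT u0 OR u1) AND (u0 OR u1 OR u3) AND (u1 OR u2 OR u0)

7

There are 2^4 = 16 truth assignments over (u0, u1, u2, u3).
Check each against the 8 clauses (columns in the order u0, u1, u2, u3):
  F F F F  ✗ fails (u0 OR u2 OR u3)
  F F F T  ✗ fails (u0 OR NOT u3 OR u2)
  F F T F  ✗ fails (u0 OR u1 OR NOT u2)
  F F T T  ✗ fails (u0 OR u1 OR NOT u2)
  F T F F  ✗ fails (u0 OR u2 OR u3)
  F T F T  ✗ fails (u0 OR NOT u3 OR u2)
  F T T F  ✓ satisfies all
  F T T T  ✓ satisfies all
  T F F F  ✗ fails (u3 OR u2 OR u1)
  T F F T  ✗ fails (NOT u3 OR u2 OR NOT u0)
  T F T F  ✓ satisfies all
  T F T T  ✓ satisfies all
  T T F F  ✓ satisfies all
  T T F T  ✗ fails (NOT u3 OR u2 OR NOT u0)
  T T T F  ✓ satisfies all
  T T T T  ✓ satisfies all
7 of the 16 rows are models.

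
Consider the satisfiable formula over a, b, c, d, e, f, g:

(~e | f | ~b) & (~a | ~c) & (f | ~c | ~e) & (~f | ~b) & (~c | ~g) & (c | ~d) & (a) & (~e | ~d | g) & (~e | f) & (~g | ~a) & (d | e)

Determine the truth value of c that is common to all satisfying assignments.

Suppose c = 1.
The clause (~a) is unit, so a = 0.
But (a) is also a unit clause — contradiction.
So every satisfying assignment has c = False.

False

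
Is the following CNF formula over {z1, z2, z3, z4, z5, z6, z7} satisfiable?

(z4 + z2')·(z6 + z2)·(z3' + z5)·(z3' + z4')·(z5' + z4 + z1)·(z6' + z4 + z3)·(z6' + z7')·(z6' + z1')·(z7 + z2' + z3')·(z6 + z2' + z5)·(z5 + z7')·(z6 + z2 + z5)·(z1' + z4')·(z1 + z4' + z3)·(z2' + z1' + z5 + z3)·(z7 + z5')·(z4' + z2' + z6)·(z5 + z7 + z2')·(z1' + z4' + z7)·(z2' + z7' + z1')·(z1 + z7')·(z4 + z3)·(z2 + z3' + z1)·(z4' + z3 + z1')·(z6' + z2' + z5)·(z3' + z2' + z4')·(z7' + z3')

Unsatisfiable

Try z4 = 1.
(z3') alone gives z3 = 0.
(z1') alone gives z1 = 0.
But (z1) is also a unit clause — contradiction.
Undo z4 and try z4 = 0.
(z2') alone gives z2 = 0.
(z6) alone gives z6 = 1.
(z3) alone gives z3 = 1.
(z5) alone gives z5 = 1.
(z1) alone gives z1 = 1.
But (z1') is also a unit clause — contradiction.
Both values of z4 lead to a conflict.
No assignment satisfies every clause.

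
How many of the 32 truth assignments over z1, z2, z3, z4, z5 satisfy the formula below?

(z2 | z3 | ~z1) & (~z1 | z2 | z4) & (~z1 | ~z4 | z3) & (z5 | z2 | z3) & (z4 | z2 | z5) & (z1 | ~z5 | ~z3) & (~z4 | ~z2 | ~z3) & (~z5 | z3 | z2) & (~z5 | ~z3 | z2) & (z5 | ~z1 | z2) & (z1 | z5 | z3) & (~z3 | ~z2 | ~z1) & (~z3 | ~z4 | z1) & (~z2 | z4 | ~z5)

There are 2^5 = 32 truth assignments over (z1, z2, z3, z4, z5).
Split on z1. With z1 = 1, the clauses containing z1 are satisfied and ~z1 drops from the rest; 1 of the 2^4 = 16 assignments to the other variables satisfy what remains.
With z1 = 0, by the same count on the reduced clause set, 2 assignments work.
(One model: z1=F, z2=T, z3=F, z4=T, z5=T.)
Total: 1 + 2 = 3.

3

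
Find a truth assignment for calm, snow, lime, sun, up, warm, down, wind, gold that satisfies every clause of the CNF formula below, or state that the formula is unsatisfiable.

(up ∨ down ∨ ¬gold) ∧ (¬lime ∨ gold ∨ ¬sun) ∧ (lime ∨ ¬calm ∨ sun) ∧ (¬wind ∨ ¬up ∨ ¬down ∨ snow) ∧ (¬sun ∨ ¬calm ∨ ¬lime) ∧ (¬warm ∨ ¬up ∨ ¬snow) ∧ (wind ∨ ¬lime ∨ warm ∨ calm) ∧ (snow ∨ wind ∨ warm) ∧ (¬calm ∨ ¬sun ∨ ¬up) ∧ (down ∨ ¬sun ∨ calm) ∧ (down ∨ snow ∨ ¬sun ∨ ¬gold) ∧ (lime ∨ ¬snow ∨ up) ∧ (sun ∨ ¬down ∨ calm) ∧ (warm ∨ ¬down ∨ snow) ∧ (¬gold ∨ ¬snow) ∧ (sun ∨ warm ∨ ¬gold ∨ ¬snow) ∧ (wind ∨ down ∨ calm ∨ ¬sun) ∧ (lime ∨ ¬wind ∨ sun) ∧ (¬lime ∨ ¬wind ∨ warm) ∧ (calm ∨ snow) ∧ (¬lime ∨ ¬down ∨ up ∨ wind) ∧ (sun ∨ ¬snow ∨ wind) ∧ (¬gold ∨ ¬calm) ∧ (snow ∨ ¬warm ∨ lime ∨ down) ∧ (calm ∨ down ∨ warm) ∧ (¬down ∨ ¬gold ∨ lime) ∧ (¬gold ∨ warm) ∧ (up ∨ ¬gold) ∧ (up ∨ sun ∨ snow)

calm ↦ True,  snow ↦ False,  lime ↦ False,  sun ↦ True,  up ↦ False,  warm ↦ False,  down ↦ False,  wind ↦ True,  gold ↦ False

Case gold = False:
Case lime = False:
Case calm = True:
The clause (sun) is unit, so sun = True.
The clause (¬up) is unit, so up = False.
The clause (¬snow) is unit, so snow = False.
Case wind = True:
Case warm = False:
The clause (¬down) is unit, so down = False.
Every clause now holds.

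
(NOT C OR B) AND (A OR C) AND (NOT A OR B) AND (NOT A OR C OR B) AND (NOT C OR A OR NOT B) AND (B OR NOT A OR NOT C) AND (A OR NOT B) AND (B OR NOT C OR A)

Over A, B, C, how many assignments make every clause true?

There are 2^3 = 8 truth assignments over (A, B, C).
Check each against the 8 clauses (columns in the order A, B, C):
  F F F  ✗ fails (A OR C)
  F F T  ✗ fails (NOT C OR B)
  F T F  ✗ fails (A OR C)
  F T T  ✗ fails (NOT C OR A OR NOT B)
  T F F  ✗ fails (NOT A OR B)
  T F T  ✗ fails (NOT C OR B)
  T T F  ✓ satisfies all
  T T T  ✓ satisfies all
2 of the 8 rows are models.

2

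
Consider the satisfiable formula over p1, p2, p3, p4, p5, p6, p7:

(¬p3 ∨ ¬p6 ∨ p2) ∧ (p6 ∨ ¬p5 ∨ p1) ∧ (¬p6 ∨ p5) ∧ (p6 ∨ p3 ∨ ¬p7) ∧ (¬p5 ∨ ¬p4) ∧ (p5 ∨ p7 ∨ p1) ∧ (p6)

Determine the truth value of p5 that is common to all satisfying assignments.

True

Suppose p5 = False.
The clause (¬p6) is unit, so p6 = False.
That conflicts with the unit clause (p6).
So every satisfying assignment has p5 = True.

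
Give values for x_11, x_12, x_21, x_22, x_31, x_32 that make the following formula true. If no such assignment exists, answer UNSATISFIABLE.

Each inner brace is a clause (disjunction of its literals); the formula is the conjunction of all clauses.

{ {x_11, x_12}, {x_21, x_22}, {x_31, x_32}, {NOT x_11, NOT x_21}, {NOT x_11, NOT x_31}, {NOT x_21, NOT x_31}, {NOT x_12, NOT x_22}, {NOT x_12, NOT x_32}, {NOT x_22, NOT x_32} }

UNSATISFIABLE

Try x_11 = true.
Unit clause (NOT x_21) forces x_21 = false.
Unit clause (x_22) forces x_22 = true.
Unit clause (NOT x_31) forces x_31 = false.
Unit clause (x_32) forces x_32 = true.
That conflicts with the unit clause (NOT x_32).
Undo x_11 and try x_11 = false.
Unit clause (x_12) forces x_12 = true.
Unit clause (NOT x_22) forces x_22 = false.
Unit clause (x_21) forces x_21 = true.
Unit clause (NOT x_31) forces x_31 = false.
Unit clause (x_32) forces x_32 = true.
That conflicts with the unit clause (NOT x_32).
Either choice for x_11 ends in contradiction.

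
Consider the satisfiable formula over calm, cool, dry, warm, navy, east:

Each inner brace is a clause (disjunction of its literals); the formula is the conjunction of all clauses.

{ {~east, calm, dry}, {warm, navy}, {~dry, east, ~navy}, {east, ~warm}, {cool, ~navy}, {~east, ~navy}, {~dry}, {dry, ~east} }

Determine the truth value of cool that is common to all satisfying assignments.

True

Suppose cool = 0.
Unit clause (~navy) forces navy = 0.
Unit clause (warm) forces warm = 1.
Unit clause (east) forces east = 1.
Unit clause (~dry) forces dry = 0.
That conflicts with the unit clause (dry).
So every satisfying assignment has cool = True.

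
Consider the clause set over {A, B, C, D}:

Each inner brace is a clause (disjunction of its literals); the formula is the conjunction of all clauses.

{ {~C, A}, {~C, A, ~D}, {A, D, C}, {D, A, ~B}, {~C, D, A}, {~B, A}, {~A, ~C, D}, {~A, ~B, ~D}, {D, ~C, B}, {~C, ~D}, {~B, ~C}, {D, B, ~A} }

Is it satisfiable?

Satisfiable

Suppose C = 0.
Suppose A = 1.
Suppose B = 1.
The clause (~D) is unit, so D = 0.
This assignment satisfies each clause.
A satisfying assignment: A ↦ 1; B ↦ 1; C ↦ 0; D ↦ 0.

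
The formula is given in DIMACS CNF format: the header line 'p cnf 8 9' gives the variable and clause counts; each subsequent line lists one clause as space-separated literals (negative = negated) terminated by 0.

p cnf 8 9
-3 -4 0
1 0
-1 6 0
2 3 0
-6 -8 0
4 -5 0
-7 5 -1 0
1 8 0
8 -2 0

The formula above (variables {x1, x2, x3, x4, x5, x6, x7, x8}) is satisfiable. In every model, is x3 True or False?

Suppose x3 = False.
The clause (x1) is unit, so x1 = True.
The clause (x6) is unit, so x6 = True.
The clause (x2) is unit, so x2 = True.
The clause (¬x8) is unit, so x8 = False.
But (x8) is also a unit clause — contradiction.
So every satisfying assignment has x3 = True.

True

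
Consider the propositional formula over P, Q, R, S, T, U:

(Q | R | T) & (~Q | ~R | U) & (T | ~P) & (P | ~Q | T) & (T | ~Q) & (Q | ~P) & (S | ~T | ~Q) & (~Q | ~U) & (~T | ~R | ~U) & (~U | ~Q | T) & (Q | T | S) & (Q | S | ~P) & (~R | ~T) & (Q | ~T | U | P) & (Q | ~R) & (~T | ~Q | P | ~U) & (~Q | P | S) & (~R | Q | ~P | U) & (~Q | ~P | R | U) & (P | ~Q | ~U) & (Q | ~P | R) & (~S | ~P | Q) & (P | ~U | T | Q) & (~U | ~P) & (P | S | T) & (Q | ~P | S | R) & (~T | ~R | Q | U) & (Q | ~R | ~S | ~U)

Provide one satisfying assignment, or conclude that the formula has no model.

Suppose T = 1.
Unit clause (~R) forces R = 0.
Suppose Q = 0.
Unit clause (~P) forces P = 0.
Unit clause (U) forces U = 1.
All clauses hold; S can take either value.

P=0; Q=0; R=0; S=1; T=1; U=1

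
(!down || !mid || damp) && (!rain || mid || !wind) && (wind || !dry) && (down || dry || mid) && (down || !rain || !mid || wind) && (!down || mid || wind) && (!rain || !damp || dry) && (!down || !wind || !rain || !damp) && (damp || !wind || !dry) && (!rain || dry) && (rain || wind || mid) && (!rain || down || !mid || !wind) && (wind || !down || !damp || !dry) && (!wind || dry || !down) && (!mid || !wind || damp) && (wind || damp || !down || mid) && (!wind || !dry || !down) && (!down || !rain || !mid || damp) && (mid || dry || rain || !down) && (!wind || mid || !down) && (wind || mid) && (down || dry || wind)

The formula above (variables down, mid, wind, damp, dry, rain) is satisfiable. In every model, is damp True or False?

Suppose damp = false.
Branch on down: set down = false.
Branch on wind: set wind = true.
From the singleton clause (!dry), dry = false.
From the singleton clause (mid), mid = true.
That conflicts with the unit clause (!mid).
That branch fails; take wind = false instead.
From the singleton clause (!dry), dry = false.
That conflicts with the unit clause (dry).
Both values of wind lead to a conflict.
That branch fails; take down = true instead.
From the singleton clause (!mid), mid = false.
From the singleton clause (wind), wind = true.
That conflicts with the unit clause (!wind).
Both values of down lead to a conflict.
So every satisfying assignment has damp = True.

True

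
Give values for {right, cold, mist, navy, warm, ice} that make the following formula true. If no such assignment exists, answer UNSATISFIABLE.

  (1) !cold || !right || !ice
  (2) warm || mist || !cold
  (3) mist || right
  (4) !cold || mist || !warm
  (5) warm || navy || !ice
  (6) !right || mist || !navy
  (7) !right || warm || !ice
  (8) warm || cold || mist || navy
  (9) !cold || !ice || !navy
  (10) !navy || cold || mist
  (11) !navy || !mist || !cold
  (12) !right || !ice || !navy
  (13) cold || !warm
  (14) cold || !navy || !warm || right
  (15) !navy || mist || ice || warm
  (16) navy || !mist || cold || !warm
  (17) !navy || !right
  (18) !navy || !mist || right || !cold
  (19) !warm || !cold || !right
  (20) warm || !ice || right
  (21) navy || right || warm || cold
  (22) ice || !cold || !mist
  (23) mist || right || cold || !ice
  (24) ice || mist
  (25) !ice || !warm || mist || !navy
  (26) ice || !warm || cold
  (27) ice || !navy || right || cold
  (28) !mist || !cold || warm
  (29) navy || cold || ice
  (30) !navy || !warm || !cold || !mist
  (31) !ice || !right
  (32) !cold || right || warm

Branch on mist: set mist = true.
Branch on navy: set navy = false.
Branch on warm: set warm = true.
From the singleton clause (cold), cold = true.
From the singleton clause (!right), right = false.
From the singleton clause (ice), ice = true.
Every clause now holds.

right: false; cold: true; mist: true; navy: false; warm: true; ice: true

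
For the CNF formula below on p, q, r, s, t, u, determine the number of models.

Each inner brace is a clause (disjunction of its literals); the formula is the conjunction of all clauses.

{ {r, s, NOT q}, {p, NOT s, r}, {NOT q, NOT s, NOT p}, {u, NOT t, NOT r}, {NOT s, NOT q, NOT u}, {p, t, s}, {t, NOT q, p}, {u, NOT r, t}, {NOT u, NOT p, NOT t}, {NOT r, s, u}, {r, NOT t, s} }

12

There are 2^6 = 64 truth assignments over (p, q, r, s, t, u).
Split on p. With p = true, the clauses containing p are satisfied and NOT p drops from the rest; 8 of the 2^5 = 32 assignments to the other variables satisfy what remains.
With p = false, by the same count on the reduced clause set, 4 assignments work.
Total: 8 + 4 = 12.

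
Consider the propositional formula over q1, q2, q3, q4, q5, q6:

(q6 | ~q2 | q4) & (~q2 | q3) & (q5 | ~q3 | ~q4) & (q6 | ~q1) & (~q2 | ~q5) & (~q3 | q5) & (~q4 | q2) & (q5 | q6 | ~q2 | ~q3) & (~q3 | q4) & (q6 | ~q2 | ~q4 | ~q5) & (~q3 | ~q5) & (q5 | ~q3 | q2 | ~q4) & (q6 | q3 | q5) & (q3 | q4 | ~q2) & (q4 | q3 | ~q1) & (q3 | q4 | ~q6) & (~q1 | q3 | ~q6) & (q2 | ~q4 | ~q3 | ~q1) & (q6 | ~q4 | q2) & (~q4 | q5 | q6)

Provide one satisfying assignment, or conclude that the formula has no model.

Suppose q2 = 0.
From the singleton clause (~q4), q4 = 0.
From the singleton clause (~q3), q3 = 0.
From the singleton clause (~q1), q1 = 0.
From the singleton clause (~q6), q6 = 0.
From the singleton clause (q5), q5 = 1.
All clauses are satisfied.

q1=0; q2=0; q3=0; q4=0; q5=1; q6=0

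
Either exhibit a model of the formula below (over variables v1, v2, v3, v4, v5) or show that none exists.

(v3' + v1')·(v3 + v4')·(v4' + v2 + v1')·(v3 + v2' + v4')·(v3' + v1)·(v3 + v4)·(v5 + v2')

Try v3 = 0.
From the singleton clause (v4'), v4 = 0.
That conflicts with the unit clause (v4).
So v3 must be the other value — set v3 = 1.
From the singleton clause (v1'), v1 = 0.
That conflicts with the unit clause (v1).
Neither v3 = 1 nor v3 = 0 works.

UNSATISFIABLE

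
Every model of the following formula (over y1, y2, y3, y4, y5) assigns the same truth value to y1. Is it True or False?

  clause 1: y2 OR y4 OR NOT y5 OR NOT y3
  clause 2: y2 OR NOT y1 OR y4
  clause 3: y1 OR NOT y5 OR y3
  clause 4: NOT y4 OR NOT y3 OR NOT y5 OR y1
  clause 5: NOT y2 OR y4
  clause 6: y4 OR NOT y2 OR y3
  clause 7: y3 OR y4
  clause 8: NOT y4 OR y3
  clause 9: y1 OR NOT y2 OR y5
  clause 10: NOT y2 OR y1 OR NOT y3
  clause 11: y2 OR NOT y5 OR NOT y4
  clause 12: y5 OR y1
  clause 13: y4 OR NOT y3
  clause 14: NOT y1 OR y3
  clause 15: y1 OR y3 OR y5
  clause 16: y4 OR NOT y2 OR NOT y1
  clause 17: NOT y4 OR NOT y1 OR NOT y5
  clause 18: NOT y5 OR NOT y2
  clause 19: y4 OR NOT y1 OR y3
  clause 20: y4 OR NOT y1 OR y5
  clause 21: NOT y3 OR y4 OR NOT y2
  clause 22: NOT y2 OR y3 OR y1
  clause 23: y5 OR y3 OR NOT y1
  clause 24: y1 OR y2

True

Suppose y1 = false.
The clause (y5) is unit, so y5 = true.
The clause (y3) is unit, so y3 = true.
The clause (NOT y4) is unit, so y4 = false.
That conflicts with the unit clause (y4).
So every satisfying assignment has y1 = True.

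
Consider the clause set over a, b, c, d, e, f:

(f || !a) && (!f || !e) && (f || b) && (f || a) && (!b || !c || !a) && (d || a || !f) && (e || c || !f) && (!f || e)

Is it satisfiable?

Case f = true:
From the singleton clause (!e), e = false.
But (e) is also a unit clause — contradiction.
Backtrack on f: now try f = false.
From the singleton clause (!a), a = false.
But (a) is also a unit clause — contradiction.
Both values of f lead to a conflict.
No assignment satisfies every clause.

No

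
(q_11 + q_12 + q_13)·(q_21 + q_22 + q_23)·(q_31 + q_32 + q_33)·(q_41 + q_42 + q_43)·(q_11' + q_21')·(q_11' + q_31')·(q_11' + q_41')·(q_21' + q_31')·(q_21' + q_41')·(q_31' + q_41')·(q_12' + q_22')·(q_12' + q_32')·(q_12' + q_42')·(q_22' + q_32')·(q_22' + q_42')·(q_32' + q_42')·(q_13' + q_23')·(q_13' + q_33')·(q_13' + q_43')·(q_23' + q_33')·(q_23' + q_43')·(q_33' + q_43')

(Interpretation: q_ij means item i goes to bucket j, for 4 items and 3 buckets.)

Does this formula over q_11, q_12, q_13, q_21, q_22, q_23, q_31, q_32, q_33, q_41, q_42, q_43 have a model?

Suppose q_11 = 0.
Suppose q_12 = 1.
Unit clause (q_22') forces q_22 = 0.
Unit clause (q_32') forces q_32 = 0.
Unit clause (q_42') forces q_42 = 0.
Suppose q_21 = 1.
Unit clause (q_31') forces q_31 = 0.
Unit clause (q_33) forces q_33 = 1.
Unit clause (q_41') forces q_41 = 0.
Unit clause (q_43) forces q_43 = 1.
Now (q_43') is unsatisfied and unit — conflict.
That branch fails; take q_21 = 0 instead.
Unit clause (q_23) forces q_23 = 1.
Unit clause (q_13') forces q_13 = 0.
Unit clause (q_33') forces q_33 = 0.
Unit clause (q_31) forces q_31 = 1.
Unit clause (q_41') forces q_41 = 0.
Unit clause (q_43) forces q_43 = 1.
Now (q_43') is unsatisfied and unit — conflict.
Either choice for q_21 ends in contradiction.
That branch fails; take q_12 = 0 instead.
Unit clause (q_13) forces q_13 = 1.
Unit clause (q_23') forces q_23 = 0.
Unit clause (q_33') forces q_33 = 0.
Unit clause (q_43') forces q_43 = 0.
Suppose q_21 = 1.
Unit clause (q_31') forces q_31 = 0.
Unit clause (q_32) forces q_32 = 1.
Unit clause (q_41') forces q_41 = 0.
Unit clause (q_42) forces q_42 = 1.
Now (q_42') is unsatisfied and unit — conflict.
That branch fails; take q_21 = 0 instead.
Unit clause (q_22) forces q_22 = 1.
Unit clause (q_32') forces q_32 = 0.
Unit clause (q_31) forces q_31 = 1.
Unit clause (q_41') forces q_41 = 0.
Unit clause (q_42) forces q_42 = 1.
Now (q_42') is unsatisfied and unit — conflict.
Either choice for q_21 ends in contradiction.
Either choice for q_12 ends in contradiction.
That branch fails; take q_11 = 1 instead.
Unit clause (q_21') forces q_21 = 0.
Unit clause (q_31') forces q_31 = 0.
Unit clause (q_41') forces q_41 = 0.
Suppose q_22 = 1.
Unit clause (q_12') forces q_12 = 0.
Unit clause (q_32') forces q_32 = 0.
Unit clause (q_33) forces q_33 = 1.
Unit clause (q_42') forces q_42 = 0.
Unit clause (q_43) forces q_43 = 1.
Now (q_43') is unsatisfied and unit — conflict.
That branch fails; take q_22 = 0 instead.
Unit clause (q_23) forces q_23 = 1.
Unit clause (q_13') forces q_13 = 0.
Unit clause (q_33') forces q_33 = 0.
Unit clause (q_32) forces q_32 = 1.
Unit clause (q_12') forces q_12 = 0.
Unit clause (q_42') forces q_42 = 0.
Unit clause (q_43) forces q_43 = 1.
Now (q_43') is unsatisfied and unit — conflict.
Either choice for q_22 ends in contradiction.
Either choice for q_11 ends in contradiction.
No assignment satisfies every clause.

Unsatisfiable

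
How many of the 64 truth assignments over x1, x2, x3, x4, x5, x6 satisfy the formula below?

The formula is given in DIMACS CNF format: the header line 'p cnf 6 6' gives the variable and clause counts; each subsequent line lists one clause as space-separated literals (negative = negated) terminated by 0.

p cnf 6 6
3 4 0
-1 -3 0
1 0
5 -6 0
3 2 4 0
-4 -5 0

There are 2^6 = 64 truth assignments over (x1, x2, x3, x4, x5, x6).
Split on x2. With x2 = True, the clauses containing x2 are satisfied and ¬x2 drops from the rest; 1 of the 2^5 = 32 assignments to the other variables satisfy what remains.
With x2 = False, by the same count on the reduced clause set, 1 assignment works.
(One model: x1=T, x2=F, x3=F, x4=T, x5=F, x6=F.)
Total: 1 + 1 = 2.

2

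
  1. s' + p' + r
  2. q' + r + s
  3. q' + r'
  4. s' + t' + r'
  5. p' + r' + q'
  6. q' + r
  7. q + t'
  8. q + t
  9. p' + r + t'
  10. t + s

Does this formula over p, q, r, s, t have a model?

No, unsatisfiable

Suppose q = 0.
Unit clause (t') forces t = 0.
That conflicts with the unit clause (t).
So q must be the other value — set q = 1.
Unit clause (r') forces r = 0.
That conflicts with the unit clause (r).
Either choice for q ends in contradiction.
No assignment satisfies every clause.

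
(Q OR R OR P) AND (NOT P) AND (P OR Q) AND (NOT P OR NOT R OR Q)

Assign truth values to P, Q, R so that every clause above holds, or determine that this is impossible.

P=false,  Q=true,  R=true

The clause (NOT P) is unit, so P = false.
The clause (Q) is unit, so Q = true.
No clause remains; R is free.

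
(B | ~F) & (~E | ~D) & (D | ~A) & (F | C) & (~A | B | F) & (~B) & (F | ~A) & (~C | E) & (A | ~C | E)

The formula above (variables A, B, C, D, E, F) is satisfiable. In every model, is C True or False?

Suppose C = 0.
From the singleton clause (F), F = 1.
From the singleton clause (B), B = 1.
Now (~B) is unsatisfied and unit — conflict.
So every satisfying assignment has C = True.

True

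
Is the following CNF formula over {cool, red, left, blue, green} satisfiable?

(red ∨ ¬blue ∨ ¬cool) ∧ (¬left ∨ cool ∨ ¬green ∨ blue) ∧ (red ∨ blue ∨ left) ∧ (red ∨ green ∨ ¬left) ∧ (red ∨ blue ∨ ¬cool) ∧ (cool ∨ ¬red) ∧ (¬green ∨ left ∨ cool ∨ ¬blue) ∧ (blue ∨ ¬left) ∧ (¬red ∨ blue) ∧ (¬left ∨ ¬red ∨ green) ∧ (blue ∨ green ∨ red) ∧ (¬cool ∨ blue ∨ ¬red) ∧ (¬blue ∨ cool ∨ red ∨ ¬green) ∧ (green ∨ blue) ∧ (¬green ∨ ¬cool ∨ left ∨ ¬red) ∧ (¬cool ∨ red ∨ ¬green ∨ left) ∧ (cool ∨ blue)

Branch on cool: set cool = True.
Branch on red: set red = True.
(blue) alone gives blue = True.
Branch on left: set left = True.
(green) alone gives green = True.
This assignment satisfies each clause.
A satisfying assignment: cool ↦ True, red ↦ True, left ↦ True, blue ↦ True, green ↦ True.

Yes, satisfiable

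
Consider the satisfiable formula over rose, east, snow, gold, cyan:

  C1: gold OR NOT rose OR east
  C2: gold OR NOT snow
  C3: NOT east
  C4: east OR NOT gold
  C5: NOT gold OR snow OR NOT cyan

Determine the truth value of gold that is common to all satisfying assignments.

False

Suppose gold = true.
The clause (NOT east) is unit, so east = false.
Now (east) is unsatisfied and unit — conflict.
So every satisfying assignment has gold = False.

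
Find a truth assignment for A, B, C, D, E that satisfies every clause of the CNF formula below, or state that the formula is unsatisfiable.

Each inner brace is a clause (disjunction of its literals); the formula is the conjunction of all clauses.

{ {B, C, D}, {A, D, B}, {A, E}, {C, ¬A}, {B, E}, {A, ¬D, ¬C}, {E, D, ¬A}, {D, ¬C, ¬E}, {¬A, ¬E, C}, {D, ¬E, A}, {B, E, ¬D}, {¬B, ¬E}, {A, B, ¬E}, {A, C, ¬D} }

Try A = True.
From the singleton clause (C), C = True.
Try B = True.
From the singleton clause (¬E), E = False.
From the singleton clause (D), D = True.
Every clause now holds.

A: True,  B: True,  C: True,  D: True,  E: False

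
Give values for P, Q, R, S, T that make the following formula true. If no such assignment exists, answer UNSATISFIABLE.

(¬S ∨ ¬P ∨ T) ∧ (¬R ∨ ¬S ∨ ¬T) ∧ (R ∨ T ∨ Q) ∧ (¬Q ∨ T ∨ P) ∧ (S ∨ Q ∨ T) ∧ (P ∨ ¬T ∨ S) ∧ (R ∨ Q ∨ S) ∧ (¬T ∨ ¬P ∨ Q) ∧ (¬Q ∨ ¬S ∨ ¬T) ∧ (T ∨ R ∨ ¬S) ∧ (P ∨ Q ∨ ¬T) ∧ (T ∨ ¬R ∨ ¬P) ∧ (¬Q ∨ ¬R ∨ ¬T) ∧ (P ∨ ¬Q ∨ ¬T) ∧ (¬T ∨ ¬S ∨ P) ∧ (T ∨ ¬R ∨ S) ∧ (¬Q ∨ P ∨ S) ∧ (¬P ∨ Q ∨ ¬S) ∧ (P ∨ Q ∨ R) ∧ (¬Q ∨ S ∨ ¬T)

P=False,  Q=False,  R=True,  S=True,  T=False

Suppose S = True.
Suppose P = False.
Unit clause (¬T) forces T = False.
Unit clause (¬Q) forces Q = False.
Unit clause (R) forces R = True.
Every clause now holds.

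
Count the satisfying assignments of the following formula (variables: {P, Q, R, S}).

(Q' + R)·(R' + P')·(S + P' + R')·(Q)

There are 2^4 = 16 truth assignments over (P, Q, R, S).
Split on S. With S = 1, the clauses containing S are satisfied and S' drops from the rest; 1 of the 2^3 = 8 assignments to the other variables satisfy what remains.
With S = 0, by the same count on the reduced clause set, 1 assignment works.
Total: 1 + 1 = 2.

2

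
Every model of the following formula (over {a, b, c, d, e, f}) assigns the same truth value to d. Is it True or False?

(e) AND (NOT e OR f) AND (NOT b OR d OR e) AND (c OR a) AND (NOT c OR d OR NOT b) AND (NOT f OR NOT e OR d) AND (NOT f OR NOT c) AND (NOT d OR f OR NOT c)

Suppose d = false.
Unit clause (e) forces e = true.
Unit clause (f) forces f = true.
Now (NOT f) is unsatisfied and unit — conflict.
So every satisfying assignment has d = True.

True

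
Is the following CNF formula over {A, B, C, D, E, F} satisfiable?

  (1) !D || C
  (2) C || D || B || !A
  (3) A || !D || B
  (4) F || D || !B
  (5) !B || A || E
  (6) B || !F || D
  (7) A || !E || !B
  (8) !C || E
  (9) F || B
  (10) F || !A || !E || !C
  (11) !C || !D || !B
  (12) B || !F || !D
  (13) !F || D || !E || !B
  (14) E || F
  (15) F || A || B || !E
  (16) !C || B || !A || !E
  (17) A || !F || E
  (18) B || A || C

Suppose D = false.
Suppose F = true.
The clause (B) is unit, so B = true.
The clause (!E) is unit, so E = false.
The clause (A) is unit, so A = true.
The clause (!C) is unit, so C = false.
All clauses are satisfied.
A satisfying assignment: A ↦ true, B ↦ true, C ↦ false, D ↦ false, E ↦ false, F ↦ true.

Satisfiable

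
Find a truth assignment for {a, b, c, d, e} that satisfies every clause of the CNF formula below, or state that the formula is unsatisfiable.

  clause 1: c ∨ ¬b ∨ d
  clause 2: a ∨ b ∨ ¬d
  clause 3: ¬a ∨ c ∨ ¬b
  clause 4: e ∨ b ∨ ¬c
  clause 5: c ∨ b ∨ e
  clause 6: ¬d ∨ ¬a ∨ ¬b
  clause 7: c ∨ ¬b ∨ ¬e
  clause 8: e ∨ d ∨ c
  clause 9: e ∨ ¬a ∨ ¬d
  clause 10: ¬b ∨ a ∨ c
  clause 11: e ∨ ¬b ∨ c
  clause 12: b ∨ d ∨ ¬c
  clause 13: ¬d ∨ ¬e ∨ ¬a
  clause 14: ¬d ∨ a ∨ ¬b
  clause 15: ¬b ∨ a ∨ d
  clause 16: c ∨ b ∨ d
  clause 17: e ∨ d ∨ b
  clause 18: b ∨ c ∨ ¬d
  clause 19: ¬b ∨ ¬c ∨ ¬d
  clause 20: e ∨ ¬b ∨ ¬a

Suppose c = True.
Suppose e = True.
Suppose b = True.
The clause (¬d) is unit, so d = False.
The clause (a) is unit, so a = True.
Every clause now holds.

a ↦ True, b ↦ True, c ↦ True, d ↦ False, e ↦ True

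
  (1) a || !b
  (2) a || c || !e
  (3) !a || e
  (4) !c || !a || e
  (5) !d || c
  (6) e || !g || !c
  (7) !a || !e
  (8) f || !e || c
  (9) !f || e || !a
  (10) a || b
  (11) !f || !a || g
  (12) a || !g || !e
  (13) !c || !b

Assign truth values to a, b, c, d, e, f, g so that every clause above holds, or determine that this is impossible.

Branch on a: set a = true.
From the singleton clause (e), e = true.
Now (!e) is unsatisfied and unit — conflict.
That branch fails; take a = false instead.
From the singleton clause (!b), b = false.
Now (b) is unsatisfied and unit — conflict.
Both values of a lead to a conflict.

UNSATISFIABLE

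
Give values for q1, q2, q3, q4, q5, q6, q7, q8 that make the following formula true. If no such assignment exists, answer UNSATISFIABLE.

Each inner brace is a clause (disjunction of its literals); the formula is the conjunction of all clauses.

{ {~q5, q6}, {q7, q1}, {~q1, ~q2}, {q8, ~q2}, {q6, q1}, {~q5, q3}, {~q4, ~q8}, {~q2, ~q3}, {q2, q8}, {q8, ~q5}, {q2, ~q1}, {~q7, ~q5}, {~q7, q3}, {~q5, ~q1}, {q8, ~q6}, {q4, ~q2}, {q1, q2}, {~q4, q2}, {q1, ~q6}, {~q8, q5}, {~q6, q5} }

UNSATISFIABLE

Branch on q5: set q5 = 0.
(~q8) alone gives q8 = 0.
(~q2) alone gives q2 = 0.
Now (q2) is unsatisfied and unit — conflict.
That branch fails; take q5 = 1 instead.
(q6) alone gives q6 = 1.
(q3) alone gives q3 = 1.
(~q2) alone gives q2 = 0.
(q8) alone gives q8 = 1.
(~q4) alone gives q4 = 0.
(~q1) alone gives q1 = 0.
Now (q1) is unsatisfied and unit — conflict.
Either choice for q5 ends in contradiction.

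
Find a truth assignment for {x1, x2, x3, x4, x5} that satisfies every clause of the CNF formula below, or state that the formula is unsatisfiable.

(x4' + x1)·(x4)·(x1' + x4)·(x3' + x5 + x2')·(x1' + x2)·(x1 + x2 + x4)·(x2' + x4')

UNSATISFIABLE

The clause (x4) is unit, so x4 = 1.
The clause (x1) is unit, so x1 = 1.
The clause (x2) is unit, so x2 = 1.
That conflicts with the unit clause (x2').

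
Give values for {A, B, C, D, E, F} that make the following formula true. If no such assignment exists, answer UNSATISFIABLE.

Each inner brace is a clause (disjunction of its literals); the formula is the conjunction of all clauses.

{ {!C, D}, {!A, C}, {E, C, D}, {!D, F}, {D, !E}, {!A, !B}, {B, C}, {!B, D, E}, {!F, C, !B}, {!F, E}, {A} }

A=true, B=false, C=true, D=true, E=true, F=true

(A) alone gives A = true.
(C) alone gives C = true.
(D) alone gives D = true.
(F) alone gives F = true.
(!B) alone gives B = false.
(E) alone gives E = true.
This assignment satisfies each clause.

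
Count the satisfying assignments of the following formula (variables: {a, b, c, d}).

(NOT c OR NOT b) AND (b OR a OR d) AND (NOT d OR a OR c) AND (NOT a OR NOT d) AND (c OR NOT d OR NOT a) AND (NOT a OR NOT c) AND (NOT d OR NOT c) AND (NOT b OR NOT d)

3

There are 2^4 = 16 truth assignments over (a, b, c, d).
Check each against the 8 clauses (columns in the order a, b, c, d):
  F F F F  ✗ fails (b OR a OR d)
  F F F T  ✗ fails (NOT d OR a OR c)
  F F T F  ✗ fails (b OR a OR d)
  F F T T  ✗ fails (NOT d OR NOT c)
  F T F F  ✓ satisfies all
  F T F T  ✗ fails (NOT d OR a OR c)
  F T T F  ✗ fails (NOT c OR NOT b)
  F T T T  ✗ fails (NOT c OR NOT b)
  T F F F  ✓ satisfies all
  T F F T  ✗ fails (NOT a OR NOT d)
  T F T F  ✗ fails (NOT a OR NOT c)
  T F T T  ✗ fails (NOT a OR NOT d)
  T T F F  ✓ satisfies all
  T T F T  ✗ fails (NOT a OR NOT d)
  T T T F  ✗ fails (NOT c OR NOT b)
  T T T T  ✗ fails (NOT c OR NOT b)
3 of the 16 rows are models.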